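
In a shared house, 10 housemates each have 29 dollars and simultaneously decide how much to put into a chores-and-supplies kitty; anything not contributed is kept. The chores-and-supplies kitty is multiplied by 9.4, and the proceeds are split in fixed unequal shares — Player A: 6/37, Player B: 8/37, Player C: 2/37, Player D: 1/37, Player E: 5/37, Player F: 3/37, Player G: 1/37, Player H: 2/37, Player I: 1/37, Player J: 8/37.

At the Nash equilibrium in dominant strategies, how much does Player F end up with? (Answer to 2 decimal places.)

A player with share s gets back 9.4·s per unit contributed, so full contribution is dominant for anyone with s > 1/9.4 = 0.1064 and zero contribution is dominant for anyone below.
The shares above 0.1064 belong to Player A, Player B, Player E and Player J, contributing 29 each; the remaining 6 contribute 0. Total contributed: 116.
Player F keeps 29 and receives 9.4 × 116 × 3/37 = 88.41 from the chores-and-supplies kitty, for a payoff of 117.41.

117.41 dollars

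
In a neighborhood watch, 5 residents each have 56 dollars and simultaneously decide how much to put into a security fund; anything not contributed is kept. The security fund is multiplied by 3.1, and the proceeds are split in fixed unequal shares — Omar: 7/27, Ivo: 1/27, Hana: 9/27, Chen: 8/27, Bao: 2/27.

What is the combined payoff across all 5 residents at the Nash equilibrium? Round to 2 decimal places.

397.60 dollars

Each unit j contributes comes back to j as 3.1 × (j's share), so j prefers to contribute only if that share exceeds 1/3.1 = 0.3226; otherwise keeping the unit dominates.
Only Hana (9/27) clears that bar, contributing 56; the remaining 4 contribute 0. Total contributed: 56.
The security fund pays out 3.1 × 56 = 173.60 in total (split across the unequal shares, but the aggregate is all that matters for the group sum).
The 4 free-riders keep 56 each, adding 224. Group total = 224 + 173.60 = 397.60.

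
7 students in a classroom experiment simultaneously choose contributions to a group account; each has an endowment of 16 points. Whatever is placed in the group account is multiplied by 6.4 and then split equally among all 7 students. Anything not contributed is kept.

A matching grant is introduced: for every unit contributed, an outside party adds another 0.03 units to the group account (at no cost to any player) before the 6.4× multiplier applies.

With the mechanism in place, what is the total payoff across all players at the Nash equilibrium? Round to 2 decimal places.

112.00 points

With the mechanism, a contributed unit returns 6.4 × 1.03 / 7 = 0.9417 per unit of net cost — still below 1 — so contributing 0 remains dominant for every player.
Everyone keeps their endowment and the group total is 7 × 16 = 112.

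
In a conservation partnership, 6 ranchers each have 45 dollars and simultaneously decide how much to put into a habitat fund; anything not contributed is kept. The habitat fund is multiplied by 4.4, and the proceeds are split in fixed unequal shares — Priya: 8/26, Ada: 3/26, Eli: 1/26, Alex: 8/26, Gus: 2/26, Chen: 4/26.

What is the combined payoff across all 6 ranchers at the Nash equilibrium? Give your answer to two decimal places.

576.00 dollars

Each unit j contributes comes back to j as 4.4 × (j's share), so j prefers to contribute only if that share exceeds 1/4.4 = 0.2273; otherwise keeping the unit dominates.
Priya and Alex are above the threshold, contributing 45 each; the remaining 4 contribute 0. Total contributed: 90.
The habitat fund pays out 4.4 × 90 = 396.00 in total (split across the unequal shares, but the aggregate is all that matters for the group sum).
The 4 free-riders keep 45 each, adding 180. Group total = 180 + 396.00 = 576.00.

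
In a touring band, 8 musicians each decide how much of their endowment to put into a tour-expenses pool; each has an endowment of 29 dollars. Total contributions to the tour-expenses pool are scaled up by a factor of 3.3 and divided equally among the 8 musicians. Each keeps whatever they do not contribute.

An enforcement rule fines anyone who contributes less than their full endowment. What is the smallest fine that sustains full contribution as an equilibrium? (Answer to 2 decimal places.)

17.04 dollars

Given the others contribute fully, the best deviation is to contribute 0 (any partial contribution still incurs the fine and gives up units whose private return 0.4125 is below 1).
Deviating from 29 to 0 saves 29 dollars but forfeits the deviator's share of the drop in the tour-expenses pool: 3.3/8 × 29 = 11.96.
So the deviation gain is 29 − 11.96 = 17.04, and the fine must be at least 17.04 dollars to wipe it out.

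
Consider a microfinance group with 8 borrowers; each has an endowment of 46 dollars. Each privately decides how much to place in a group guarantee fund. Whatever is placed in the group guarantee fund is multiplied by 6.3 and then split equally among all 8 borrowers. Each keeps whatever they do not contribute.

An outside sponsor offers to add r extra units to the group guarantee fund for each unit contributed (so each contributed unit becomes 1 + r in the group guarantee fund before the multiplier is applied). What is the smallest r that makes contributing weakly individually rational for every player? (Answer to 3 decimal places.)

0.270

With matching at rate r, one contributed unit becomes (1 + r) in the group guarantee fund and returns 6.3 × (1 + r) / 8 to the contributor.
Setting this equal to 1: 1 + r = 8/6.3 = 1.2698.
So the minimum matching rate is r = 1.2698 − 1 = 0.270.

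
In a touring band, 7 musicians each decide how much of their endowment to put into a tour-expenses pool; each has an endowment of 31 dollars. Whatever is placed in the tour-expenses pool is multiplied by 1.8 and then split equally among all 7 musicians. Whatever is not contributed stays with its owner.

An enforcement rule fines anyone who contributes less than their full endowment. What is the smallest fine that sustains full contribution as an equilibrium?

Given the others contribute fully, the best deviation is to contribute 0 (any partial contribution still incurs the fine and gives up units whose private return 0.2571 is below 1).
Deviating from 31 to 0 saves 31 dollars but forfeits the deviator's share of the drop in the tour-expenses pool: 1.8/7 × 31 = 7.97.
So the deviation gain is 31 − 7.97 = 23.03, and the fine must be at least 23.03 dollars to wipe it out.

23.03 dollars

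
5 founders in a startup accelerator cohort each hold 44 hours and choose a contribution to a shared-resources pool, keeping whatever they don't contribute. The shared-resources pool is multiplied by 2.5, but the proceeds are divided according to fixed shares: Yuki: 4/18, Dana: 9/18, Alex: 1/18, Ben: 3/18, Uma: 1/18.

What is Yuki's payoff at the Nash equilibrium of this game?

Player j's private return per contributed unit is 2.5 × (j's share). Contributing is weakly dominant for j when that share is at least 1/2.5 = 0.4000, and contributing 0 is dominant otherwise.
Dana alone (share 9/18) is above the threshold, contributing 44; the remaining 4 contribute 0. Total contributed: 44.
Yuki keeps 44 and receives 2.5 × 44 × 4/18 = 24.44 from the shared-resources pool, for a payoff of 68.44.

68.44 hours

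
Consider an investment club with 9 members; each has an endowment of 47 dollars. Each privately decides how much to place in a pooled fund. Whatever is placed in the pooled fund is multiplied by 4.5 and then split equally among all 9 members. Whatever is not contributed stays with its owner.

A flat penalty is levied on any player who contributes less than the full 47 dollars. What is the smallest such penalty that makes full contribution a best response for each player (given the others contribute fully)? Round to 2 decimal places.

Given the others contribute fully, the best deviation is to contribute 0 (any partial contribution still incurs the fine and gives up units whose private return 0.5000 is below 1).
Deviating from 47 to 0 saves 47 dollars but forfeits the deviator's share of the drop in the pooled fund: 4.5/9 × 47 = 23.50.
So the deviation gain is 47 − 23.50 = 23.50, and the fine must be at least 23.50 dollars to wipe it out.

23.50 dollars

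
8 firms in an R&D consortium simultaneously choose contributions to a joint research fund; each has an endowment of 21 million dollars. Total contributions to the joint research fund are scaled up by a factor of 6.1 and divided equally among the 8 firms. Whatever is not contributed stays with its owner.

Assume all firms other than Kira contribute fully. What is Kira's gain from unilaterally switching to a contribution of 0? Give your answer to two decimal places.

Switching from a contribution of 21 to 0 lets Kira keep an extra 21 million dollars, but lowers the joint research fund by 21, which costs Kira their own share of that drop: 6.1/8 × 21 = 16.01.
Net gain = 21 − 16.01 = 4.99. The private return per contributed unit (0.7625) is below 1, so free-riding is indeed the best response regardless of what the others do.

4.99 million dollars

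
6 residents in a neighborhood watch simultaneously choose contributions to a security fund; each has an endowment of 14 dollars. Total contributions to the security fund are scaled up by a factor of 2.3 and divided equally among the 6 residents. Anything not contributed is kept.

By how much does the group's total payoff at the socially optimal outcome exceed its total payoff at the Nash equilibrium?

Each contributed unit returns 2.3/6 = 0.3833 to its contributor — below 1 — so contributing 0 is dominant for every player. At the Nash equilibrium everyone keeps their 14, and the group total is 6 × 14 = 84.
Each contributed unit returns 2.300 to the group as a whole (0.3833 to each of 6 players), which exceeds 1, so the social optimum is full contribution: group total = 2.300 × 84 = 193.20.
Efficiency loss = 193.20 − 84 = 109.20.

109.20 dollars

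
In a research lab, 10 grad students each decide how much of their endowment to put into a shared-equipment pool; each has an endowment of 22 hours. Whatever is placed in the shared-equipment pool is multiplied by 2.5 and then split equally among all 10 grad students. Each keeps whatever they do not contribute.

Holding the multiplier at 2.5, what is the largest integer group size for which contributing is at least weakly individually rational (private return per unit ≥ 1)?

Private return per unit is 2.5/(group size), which is ≥ 1 whenever the group size is ≤ 2.5.
The largest such integer is 2.

2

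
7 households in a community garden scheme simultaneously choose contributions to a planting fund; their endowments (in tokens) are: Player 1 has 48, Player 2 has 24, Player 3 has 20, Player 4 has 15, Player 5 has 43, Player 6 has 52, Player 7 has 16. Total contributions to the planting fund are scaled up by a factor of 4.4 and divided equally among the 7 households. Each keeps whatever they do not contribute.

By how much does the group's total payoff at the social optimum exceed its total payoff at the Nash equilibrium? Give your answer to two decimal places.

The private return per contributed unit is 4.4/7 = 0.6286 < 1 for every player regardless of endowment, so the Nash equilibrium is zero contribution and the group total is Σ E_j = 48 + 24 + 20 + 15 + 43 + 52 + 16 = 218.
Each contributed unit returns 4.400 to the group, so the social optimum is full contribution by everyone: group total = 4.400 × 218 = 959.20.
Efficiency loss = (4.400 − 1) × 218 = 741.20.

741.20 tokens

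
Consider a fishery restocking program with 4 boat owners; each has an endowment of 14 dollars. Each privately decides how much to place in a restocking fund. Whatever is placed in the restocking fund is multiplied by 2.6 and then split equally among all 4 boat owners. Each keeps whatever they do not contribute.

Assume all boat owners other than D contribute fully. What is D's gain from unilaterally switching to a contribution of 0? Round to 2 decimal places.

Switching from a contribution of 14 to 0 lets D keep an extra 14 dollars, but lowers the restocking fund by 14, which costs D their own share of that drop: 2.6/4 × 14 = 9.10.
Net gain = 14 − 9.10 = 4.90. The private return per contributed unit (0.6500) is below 1, so free-riding is indeed the best response regardless of what the others do.

4.90 dollars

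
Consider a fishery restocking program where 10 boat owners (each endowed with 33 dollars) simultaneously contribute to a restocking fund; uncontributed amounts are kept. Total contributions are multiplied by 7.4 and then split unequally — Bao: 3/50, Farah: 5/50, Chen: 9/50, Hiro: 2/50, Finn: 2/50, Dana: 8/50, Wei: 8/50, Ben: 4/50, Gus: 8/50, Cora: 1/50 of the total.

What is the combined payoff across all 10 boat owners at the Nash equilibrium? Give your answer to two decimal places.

1174.80 dollars

For player j, contributing a unit is worthwhile iff 7.4 × (j's share) ≥ 1, i.e. iff j's share is at least 0.1351.
Chen, Dana, Wei and Gus clear that bar, contributing 33 each; the remaining 6 contribute 0. Total contributed: 132.
The restocking fund pays out 7.4 × 132 = 976.80 in total (split across the unequal shares, but the aggregate is all that matters for the group sum).
The 6 free-riders keep 33 each, adding 198. Group total = 198 + 976.80 = 1174.80.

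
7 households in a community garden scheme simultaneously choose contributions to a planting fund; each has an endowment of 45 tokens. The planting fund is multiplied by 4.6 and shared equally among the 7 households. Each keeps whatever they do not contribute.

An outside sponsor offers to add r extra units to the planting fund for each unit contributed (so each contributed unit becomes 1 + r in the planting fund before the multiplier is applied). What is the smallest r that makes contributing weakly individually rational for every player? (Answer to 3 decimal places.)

With matching at rate r, one contributed unit becomes (1 + r) in the planting fund and returns 4.6 × (1 + r) / 7 to the contributor.
Setting this equal to 1: 1 + r = 7/4.6 = 1.5217.
So the minimum matching rate is r = 1.5217 − 1 = 0.522.

0.522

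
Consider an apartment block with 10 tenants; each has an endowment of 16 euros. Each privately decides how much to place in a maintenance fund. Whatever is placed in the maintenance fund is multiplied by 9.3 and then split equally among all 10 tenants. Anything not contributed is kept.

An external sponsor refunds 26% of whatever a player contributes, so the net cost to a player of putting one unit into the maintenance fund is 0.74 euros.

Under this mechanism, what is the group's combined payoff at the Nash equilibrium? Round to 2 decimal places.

Under the mechanism each unit contributed yields (9.3/10) / 0.74 = 1.2568 back to its contributor per unit of net cost, which exceeds 1, making full contribution the dominant choice for everyone.
At the Nash equilibrium everyone contributes 16. Group total payoff = 10 × (16 × 0.26 + 9.3 × 16) = 1529.60.

1529.60 euros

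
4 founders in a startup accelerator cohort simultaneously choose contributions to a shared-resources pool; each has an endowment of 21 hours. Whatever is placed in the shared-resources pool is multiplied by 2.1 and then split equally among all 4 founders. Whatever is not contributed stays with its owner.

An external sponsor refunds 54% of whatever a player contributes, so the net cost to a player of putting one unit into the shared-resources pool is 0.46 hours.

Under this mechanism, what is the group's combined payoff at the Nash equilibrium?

The effective private return per unit is now (2.1/4) / 0.46 = 1.1413 > 1, so every player's dominant strategy flips to full contribution.
So the Nash equilibrium is full contribution by all 4; the group earns 4 × (21 × 0.54 + 2.1 × 21) = 221.76.

221.76 hours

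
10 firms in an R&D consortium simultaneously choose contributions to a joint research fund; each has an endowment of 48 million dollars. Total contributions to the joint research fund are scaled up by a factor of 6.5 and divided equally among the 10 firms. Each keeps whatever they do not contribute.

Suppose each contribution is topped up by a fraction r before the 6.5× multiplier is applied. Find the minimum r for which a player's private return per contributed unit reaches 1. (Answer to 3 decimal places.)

With matching at rate r, one contributed unit becomes (1 + r) in the joint research fund and returns 6.5 × (1 + r) / 10 to the contributor.
Setting this equal to 1: 1 + r = 10/6.5 = 1.5385.
So the minimum matching rate is r = 1.5385 − 1 = 0.538.

0.538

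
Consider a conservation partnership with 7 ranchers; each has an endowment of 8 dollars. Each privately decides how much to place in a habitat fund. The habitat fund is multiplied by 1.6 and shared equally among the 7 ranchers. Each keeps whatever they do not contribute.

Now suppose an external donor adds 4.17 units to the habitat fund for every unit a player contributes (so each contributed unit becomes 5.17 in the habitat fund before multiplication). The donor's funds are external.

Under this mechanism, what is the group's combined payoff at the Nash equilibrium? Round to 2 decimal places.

463.23 dollars

With the mechanism, a contributed unit returns 1.6 × 5.17 / 7 = 1.1817 per unit of net cost to the contributor — now above 1 — so contributing fully is weakly dominant for every player.
At the Nash equilibrium everyone contributes 8. Group total payoff = 1.6 × 5.17 × 56 = 463.23.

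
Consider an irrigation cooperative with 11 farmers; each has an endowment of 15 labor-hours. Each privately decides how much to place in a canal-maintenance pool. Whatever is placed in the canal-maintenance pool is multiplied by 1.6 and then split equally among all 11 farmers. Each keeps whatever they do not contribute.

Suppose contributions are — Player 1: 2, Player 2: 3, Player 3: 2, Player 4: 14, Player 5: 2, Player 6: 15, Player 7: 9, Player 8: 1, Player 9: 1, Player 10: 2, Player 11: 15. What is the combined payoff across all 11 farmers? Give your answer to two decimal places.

Total contributed: 2 + 3 + 2 + 14 + 2 + 15 + 9 + 1 + 1 + 2 + 15 = 66; total kept: 11 × 15 − 66 = 99.
The canal-maintenance pool pays out 1.6 × 66 = 105.60 in aggregate.
Group total = 99 + 105.60 = 204.60.

204.60 labor-hours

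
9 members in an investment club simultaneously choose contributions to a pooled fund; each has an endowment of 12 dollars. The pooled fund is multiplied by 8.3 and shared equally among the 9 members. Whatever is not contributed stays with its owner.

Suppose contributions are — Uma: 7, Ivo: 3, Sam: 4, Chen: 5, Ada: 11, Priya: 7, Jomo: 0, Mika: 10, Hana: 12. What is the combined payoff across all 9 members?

Total contributed: 7 + 3 + 4 + 5 + 11 + 7 + 0 + 10 + 12 = 59; total kept: 9 × 12 − 59 = 49.
The pooled fund pays out 8.3 × 59 = 489.70 in aggregate.
Group total = 49 + 489.70 = 538.70.

538.70 dollars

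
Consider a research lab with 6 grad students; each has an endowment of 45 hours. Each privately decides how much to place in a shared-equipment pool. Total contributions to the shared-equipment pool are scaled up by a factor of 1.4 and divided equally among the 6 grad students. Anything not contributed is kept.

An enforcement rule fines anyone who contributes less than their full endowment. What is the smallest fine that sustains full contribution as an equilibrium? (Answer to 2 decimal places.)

Given the others contribute fully, the best deviation is to contribute 0 (any partial contribution still incurs the fine and gives up units whose private return 0.2333 is below 1).
Deviating from 45 to 0 saves 45 hours but forfeits the deviator's share of the drop in the shared-equipment pool: 1.4/6 × 45 = 10.50.
So the deviation gain is 45 − 10.50 = 34.50, and the fine must be at least 34.50 hours to wipe it out.

34.50 hours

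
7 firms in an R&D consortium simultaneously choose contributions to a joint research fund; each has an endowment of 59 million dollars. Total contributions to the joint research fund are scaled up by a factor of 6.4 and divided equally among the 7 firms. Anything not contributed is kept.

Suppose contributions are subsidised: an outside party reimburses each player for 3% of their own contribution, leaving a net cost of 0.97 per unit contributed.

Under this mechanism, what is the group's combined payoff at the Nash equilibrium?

With the mechanism, a contributed unit returns (6.4/7) / 0.97 = 0.9426 per unit of net cost — still below 1 — so contributing 0 remains dominant for every player.
At the Nash equilibrium no one contributes; group total payoff = 7 × 59 = 413.

413.00 million dollars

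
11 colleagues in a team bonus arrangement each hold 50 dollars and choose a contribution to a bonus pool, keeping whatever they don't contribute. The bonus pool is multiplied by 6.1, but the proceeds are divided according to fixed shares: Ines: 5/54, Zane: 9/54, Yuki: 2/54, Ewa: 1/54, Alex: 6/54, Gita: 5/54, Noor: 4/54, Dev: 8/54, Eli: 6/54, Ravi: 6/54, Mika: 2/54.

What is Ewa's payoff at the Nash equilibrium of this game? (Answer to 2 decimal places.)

55.65 dollars

Each unit j contributes comes back to j as 6.1 × (j's share), so j prefers to contribute only if that share exceeds 1/6.1 = 0.1639; otherwise keeping the unit dominates.
The only share above 0.1639 is Zane's 9/54, contributing 50; the remaining 10 contribute 0. Total contributed: 50.
Ewa keeps 50 and receives 6.1 × 50 × 1/54 = 5.65 from the bonus pool, for a payoff of 55.65.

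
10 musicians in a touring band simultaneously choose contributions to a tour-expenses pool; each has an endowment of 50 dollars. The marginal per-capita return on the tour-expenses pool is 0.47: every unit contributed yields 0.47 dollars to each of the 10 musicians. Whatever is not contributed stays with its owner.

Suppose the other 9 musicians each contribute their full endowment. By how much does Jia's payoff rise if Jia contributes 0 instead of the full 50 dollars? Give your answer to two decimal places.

26.50 dollars

Switching from a contribution of 50 to 0 lets Jia keep an extra 50 dollars, but lowers the tour-expenses pool by 50, which costs Jia their own share of that drop: 0.47 × 50 = 23.50.
Net gain = 50 − 23.50 = 26.50. The private return per contributed unit (0.47) is below 1, so free-riding is indeed the best response regardless of what the others do.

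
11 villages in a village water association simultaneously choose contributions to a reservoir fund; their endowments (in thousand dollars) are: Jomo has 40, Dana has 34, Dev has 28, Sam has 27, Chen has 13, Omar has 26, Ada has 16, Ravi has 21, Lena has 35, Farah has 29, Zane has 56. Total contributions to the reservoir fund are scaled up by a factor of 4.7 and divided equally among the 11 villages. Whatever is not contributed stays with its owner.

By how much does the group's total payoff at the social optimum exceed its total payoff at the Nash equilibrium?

The private return per contributed unit is 4.7/11 = 0.4273 < 1 for every player regardless of endowment, so the Nash equilibrium is zero contribution and the group total is Σ E_j = 40 + 34 + 28 + 27 + 13 + 26 + 16 + 21 + 35 + 29 + 56 = 325.
Each contributed unit returns 4.700 to the group, so the social optimum is full contribution by everyone: group total = 4.700 × 325 = 1527.50.
Efficiency loss = (4.700 − 1) × 325 = 1202.50.

1202.50 thousand dollars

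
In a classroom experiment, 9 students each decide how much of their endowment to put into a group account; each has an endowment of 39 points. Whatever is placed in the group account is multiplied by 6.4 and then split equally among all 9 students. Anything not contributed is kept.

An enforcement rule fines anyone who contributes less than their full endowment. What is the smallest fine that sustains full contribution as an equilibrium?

Given the others contribute fully, the best deviation is to contribute 0 (any partial contribution still incurs the fine and gives up units whose private return 0.7111 is below 1).
Deviating from 39 to 0 saves 39 points but forfeits the deviator's share of the drop in the group account: 6.4/9 × 39 = 27.73.
So the deviation gain is 39 − 27.73 = 11.27, and the fine must be at least 11.27 points to wipe it out.

11.27 points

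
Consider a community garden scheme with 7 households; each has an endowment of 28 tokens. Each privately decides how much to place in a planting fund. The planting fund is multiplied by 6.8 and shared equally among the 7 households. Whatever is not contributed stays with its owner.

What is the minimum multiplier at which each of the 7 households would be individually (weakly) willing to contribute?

A contributed unit returns (multiplier)/7 to its contributor.
This reaches 1 exactly when the multiplier is 7.

7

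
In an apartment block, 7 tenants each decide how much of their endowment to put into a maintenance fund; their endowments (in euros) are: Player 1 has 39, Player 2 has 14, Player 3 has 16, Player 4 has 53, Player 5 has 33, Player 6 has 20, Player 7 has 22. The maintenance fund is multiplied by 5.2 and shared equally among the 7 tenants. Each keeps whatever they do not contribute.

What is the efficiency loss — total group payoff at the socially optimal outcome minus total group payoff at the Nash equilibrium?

The private return per contributed unit is 5.2/7 = 0.7429 < 1 for every player regardless of endowment, so the Nash equilibrium is zero contribution and the group total is Σ E_j = 39 + 14 + 16 + 53 + 33 + 20 + 22 = 197.
Each contributed unit returns 5.200 to the group, so the social optimum is full contribution by everyone: group total = 5.200 × 197 = 1024.40.
Efficiency loss = (5.200 − 1) × 197 = 827.40.

827.40 euros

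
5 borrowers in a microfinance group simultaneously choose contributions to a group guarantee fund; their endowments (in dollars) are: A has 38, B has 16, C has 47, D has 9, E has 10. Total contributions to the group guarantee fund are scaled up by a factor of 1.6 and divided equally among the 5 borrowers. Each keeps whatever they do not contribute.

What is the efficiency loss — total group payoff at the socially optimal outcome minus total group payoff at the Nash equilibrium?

72.00 dollars

The private return per contributed unit is 1.6/5 = 0.3200 < 1 for every player regardless of endowment, so the Nash equilibrium is zero contribution and the group total is Σ E_j = 38 + 16 + 47 + 9 + 10 = 120.
Each contributed unit returns 1.600 to the group, so the social optimum is full contribution by everyone: group total = 1.600 × 120 = 192.00.
Efficiency loss = (1.600 − 1) × 120 = 72.00.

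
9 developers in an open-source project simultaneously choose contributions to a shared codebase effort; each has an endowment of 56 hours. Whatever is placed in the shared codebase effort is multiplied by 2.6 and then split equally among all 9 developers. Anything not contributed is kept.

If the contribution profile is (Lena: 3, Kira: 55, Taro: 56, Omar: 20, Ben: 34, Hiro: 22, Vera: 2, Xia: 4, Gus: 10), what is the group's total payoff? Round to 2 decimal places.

Total contributed: 3 + 55 + 56 + 20 + 34 + 22 + 2 + 4 + 10 = 206; total kept: 9 × 56 − 206 = 298.
The shared codebase effort pays out 2.6 × 206 = 535.60 in aggregate.
Group total = 298 + 535.60 = 833.60.

833.60 hours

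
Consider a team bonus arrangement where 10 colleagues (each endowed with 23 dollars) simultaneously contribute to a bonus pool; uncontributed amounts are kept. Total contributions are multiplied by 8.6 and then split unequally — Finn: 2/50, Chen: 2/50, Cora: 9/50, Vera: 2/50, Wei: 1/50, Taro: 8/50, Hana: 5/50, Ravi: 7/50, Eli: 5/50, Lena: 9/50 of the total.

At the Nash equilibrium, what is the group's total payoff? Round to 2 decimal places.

Each unit j contributes comes back to j as 8.6 × (j's share), so j prefers to contribute only if that share exceeds 1/8.6 = 0.1163; otherwise keeping the unit dominates.
Cora, Taro, Ravi and Lena are above the threshold, contributing 23 each; the remaining 6 contribute 0. Total contributed: 92.
The bonus pool pays out 8.6 × 92 = 791.20 in total (split across the unequal shares, but the aggregate is all that matters for the group sum).
The 6 free-riders keep 23 each, adding 138. Group total = 138 + 791.20 = 929.20.

929.20 dollars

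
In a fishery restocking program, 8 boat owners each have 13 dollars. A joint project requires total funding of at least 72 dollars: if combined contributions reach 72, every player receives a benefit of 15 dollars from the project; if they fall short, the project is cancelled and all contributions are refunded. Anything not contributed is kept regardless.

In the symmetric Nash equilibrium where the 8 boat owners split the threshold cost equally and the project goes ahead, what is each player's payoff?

19 dollars

Equal share of the threshold: 72/8 = 9.
At this profile no one gains by cutting their contribution: any cut drops the total below 72, the project is cancelled, contributions are refunded, and the deviator ends with 13, which is less than 13 − 9 + 15 = 19. Contributing more than 9 just wastes the excess. So contributing exactly 9 is a best response.
Each player's payoff: 13 − 9 + 15 = 19.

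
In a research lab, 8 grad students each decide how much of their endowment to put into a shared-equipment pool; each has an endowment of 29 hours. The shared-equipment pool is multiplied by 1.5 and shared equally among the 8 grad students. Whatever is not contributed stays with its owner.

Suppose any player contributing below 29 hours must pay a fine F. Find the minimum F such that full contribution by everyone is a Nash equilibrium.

23.56 hours

Given the others contribute fully, the best deviation is to contribute 0 (any partial contribution still incurs the fine and gives up units whose private return 0.1875 is below 1).
Deviating from 29 to 0 saves 29 hours but forfeits the deviator's share of the drop in the shared-equipment pool: 1.5/8 × 29 = 5.44.
So the deviation gain is 29 − 5.44 = 23.56, and the fine must be at least 23.56 hours to wipe it out.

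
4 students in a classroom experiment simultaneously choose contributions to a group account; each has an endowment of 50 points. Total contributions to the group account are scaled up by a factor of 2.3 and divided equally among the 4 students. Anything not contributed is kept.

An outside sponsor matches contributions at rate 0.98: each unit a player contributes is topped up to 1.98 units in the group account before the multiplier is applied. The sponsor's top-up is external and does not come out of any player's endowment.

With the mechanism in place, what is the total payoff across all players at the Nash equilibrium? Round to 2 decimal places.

Under the mechanism each unit contributed yields 2.3 × 1.98 / 4 = 1.1385 back to its contributor per unit of net cost, which exceeds 1, making full contribution the dominant choice for everyone.
So the Nash equilibrium is full contribution by all 4; the group earns 2.3 × 1.98 × 200 = 910.80.

910.80 points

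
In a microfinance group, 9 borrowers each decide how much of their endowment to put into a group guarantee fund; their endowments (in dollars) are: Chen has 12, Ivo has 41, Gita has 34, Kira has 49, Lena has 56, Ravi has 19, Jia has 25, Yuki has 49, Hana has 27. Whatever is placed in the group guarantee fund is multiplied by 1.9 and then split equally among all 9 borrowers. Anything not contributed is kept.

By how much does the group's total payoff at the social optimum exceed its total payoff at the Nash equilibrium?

280.80 dollars

The private return per contributed unit is 1.9/9 = 0.2111 < 1 for every player regardless of endowment, so the Nash equilibrium is zero contribution and the group total is Σ E_j = 12 + 41 + 34 + 49 + 56 + 19 + 25 + 49 + 27 = 312.
Each contributed unit returns 1.900 to the group, so the social optimum is full contribution by everyone: group total = 1.900 × 312 = 592.80.
Efficiency loss = (1.900 − 1) × 312 = 280.80.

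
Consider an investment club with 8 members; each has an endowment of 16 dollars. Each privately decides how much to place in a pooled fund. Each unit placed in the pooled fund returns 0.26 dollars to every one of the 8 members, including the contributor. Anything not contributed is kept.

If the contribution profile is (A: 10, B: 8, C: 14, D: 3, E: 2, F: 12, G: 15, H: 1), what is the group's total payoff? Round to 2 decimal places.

198.20 dollars

Total contributed: 10 + 8 + 14 + 3 + 2 + 12 + 15 + 1 = 65; total kept: 8 × 16 − 65 = 63.
The pooled fund pays out 0.26 × 8 × 65 = 135.20 in aggregate.
Group total = 63 + 135.20 = 198.20.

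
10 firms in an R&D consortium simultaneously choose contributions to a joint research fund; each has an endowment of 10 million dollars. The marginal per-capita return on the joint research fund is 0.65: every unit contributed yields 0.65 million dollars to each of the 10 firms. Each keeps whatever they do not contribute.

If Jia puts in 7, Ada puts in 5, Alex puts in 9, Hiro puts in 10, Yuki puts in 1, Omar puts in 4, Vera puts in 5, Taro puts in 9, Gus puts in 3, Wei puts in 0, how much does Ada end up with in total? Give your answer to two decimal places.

39.45 million dollars

Total contributed: 7 + 5 + 9 + 10 + 1 + 4 + 5 + 9 + 3 + 0 = 53.
Each receives 0.65 × 53 = 34.45 from the joint research fund.
Ada keeps 10 − 5 = 5, so Ada's payoff is 5 + 34.45 = 39.45.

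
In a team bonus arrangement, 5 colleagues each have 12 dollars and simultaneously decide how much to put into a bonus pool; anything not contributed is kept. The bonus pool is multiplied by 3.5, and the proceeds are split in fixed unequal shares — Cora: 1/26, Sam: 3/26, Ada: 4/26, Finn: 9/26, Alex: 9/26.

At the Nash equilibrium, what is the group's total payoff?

Player j's private return per contributed unit is 3.5 × (j's share). Contributing is weakly dominant for j when that share is at least 1/3.5 = 0.2857, and contributing 0 is dominant otherwise.
Finn and Alex are above the threshold, contributing 12 each; the remaining 3 contribute 0. Total contributed: 24.
The bonus pool pays out 3.5 × 24 = 84.00 in total (split across the unequal shares, but the aggregate is all that matters for the group sum).
The 3 free-riders keep 12 each, adding 36. Group total = 36 + 84.00 = 120.00.

120.00 dollars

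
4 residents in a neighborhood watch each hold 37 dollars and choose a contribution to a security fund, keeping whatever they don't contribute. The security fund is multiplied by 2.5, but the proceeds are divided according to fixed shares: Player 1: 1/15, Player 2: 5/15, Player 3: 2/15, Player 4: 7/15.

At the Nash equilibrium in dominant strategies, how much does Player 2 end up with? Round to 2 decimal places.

67.83 dollars

For player j, contributing a unit is worthwhile iff 2.5 × (j's share) ≥ 1, i.e. iff j's share is at least 0.4000.
Player 4 alone (share 7/15) is above the threshold, contributing 37; the remaining 3 contribute 0. Total contributed: 37.
Player 2 keeps 37 and receives 2.5 × 37 × 5/15 = 30.83 from the security fund, for a payoff of 67.83.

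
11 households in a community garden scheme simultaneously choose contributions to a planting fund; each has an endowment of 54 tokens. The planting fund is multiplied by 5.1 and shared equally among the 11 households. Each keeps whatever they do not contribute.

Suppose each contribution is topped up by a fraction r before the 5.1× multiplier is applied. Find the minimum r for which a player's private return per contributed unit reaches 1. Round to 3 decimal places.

1.157

With matching at rate r, one contributed unit becomes (1 + r) in the planting fund and returns 5.1 × (1 + r) / 11 to the contributor.
Setting this equal to 1: 1 + r = 11/5.1 = 2.1569.
So the minimum matching rate is r = 2.1569 − 1 = 1.157.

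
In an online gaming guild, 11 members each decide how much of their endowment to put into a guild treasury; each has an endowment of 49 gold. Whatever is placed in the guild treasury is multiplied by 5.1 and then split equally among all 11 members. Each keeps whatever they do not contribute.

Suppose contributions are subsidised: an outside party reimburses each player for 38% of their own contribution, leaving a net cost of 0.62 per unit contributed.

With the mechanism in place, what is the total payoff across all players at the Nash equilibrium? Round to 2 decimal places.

The effective private return is (5.1/11) / 0.62 = 0.7478, which is still under 1, so the mechanism doesn't change anyone's dominant strategy: zero contribution.
Everyone keeps their endowment and the group total is 11 × 49 = 539.

539.00 gold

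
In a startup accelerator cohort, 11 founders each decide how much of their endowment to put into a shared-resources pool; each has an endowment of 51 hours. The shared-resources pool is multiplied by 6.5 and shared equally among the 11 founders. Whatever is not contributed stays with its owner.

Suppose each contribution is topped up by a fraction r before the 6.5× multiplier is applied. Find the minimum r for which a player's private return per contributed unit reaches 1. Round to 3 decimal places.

0.692

With matching at rate r, one contributed unit becomes (1 + r) in the shared-resources pool and returns 6.5 × (1 + r) / 11 to the contributor.
Setting this equal to 1: 1 + r = 11/6.5 = 1.6923.
So the minimum matching rate is r = 1.6923 − 1 = 0.692.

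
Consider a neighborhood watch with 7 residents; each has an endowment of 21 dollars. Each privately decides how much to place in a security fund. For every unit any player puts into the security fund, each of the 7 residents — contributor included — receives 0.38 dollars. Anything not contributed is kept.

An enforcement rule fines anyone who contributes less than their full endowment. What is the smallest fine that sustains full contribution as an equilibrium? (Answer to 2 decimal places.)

Given the others contribute fully, the best deviation is to contribute 0 (any partial contribution still incurs the fine and gives up units whose private return 0.38 is below 1).
Deviating from 21 to 0 saves 21 dollars but forfeits the deviator's share of the drop in the security fund: 0.38 × 21 = 7.98.
So the deviation gain is 21 − 7.98 = 13.02, and the fine must be at least 13.02 dollars to wipe it out.

13.02 dollars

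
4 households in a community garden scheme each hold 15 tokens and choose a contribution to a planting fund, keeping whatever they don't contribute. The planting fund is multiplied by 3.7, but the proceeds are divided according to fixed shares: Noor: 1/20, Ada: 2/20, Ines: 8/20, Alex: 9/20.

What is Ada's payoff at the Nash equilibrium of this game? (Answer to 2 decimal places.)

A player with share s gets back 3.7·s per unit contributed, so full contribution is dominant for anyone with s > 1/3.7 = 0.2703 and zero contribution is dominant for anyone below.
The shares above 0.2703 belong to Ines and Alex, contributing 15 each; the remaining 2 contribute 0. Total contributed: 30.
Ada keeps 15 and receives 3.7 × 30 × 2/20 = 11.10 from the planting fund, for a payoff of 26.10.

26.10 tokens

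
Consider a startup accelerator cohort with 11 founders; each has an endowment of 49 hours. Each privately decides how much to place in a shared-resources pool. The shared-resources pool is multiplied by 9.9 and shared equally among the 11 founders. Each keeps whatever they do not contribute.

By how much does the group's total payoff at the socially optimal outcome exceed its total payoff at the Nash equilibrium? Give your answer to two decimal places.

Each contributed unit returns 9.9/11 = 0.9000 to its contributor — below 1 — so contributing 0 is dominant for every player. At the Nash equilibrium everyone keeps their 49, and the group total is 11 × 49 = 539.
Each contributed unit returns 9.900 to the group as a whole (0.9000 to each of 11 players), which exceeds 1, so the social optimum is full contribution: group total = 9.900 × 539 = 5336.10.
Efficiency loss = 5336.10 − 539 = 4797.10.

4797.10 hours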